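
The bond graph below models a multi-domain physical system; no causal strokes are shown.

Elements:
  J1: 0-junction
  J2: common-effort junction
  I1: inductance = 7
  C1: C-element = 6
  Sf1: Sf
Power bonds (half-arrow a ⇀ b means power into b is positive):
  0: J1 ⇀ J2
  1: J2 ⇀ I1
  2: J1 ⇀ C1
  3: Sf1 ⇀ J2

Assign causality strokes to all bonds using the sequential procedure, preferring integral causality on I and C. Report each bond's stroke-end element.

b0 →J2
b1 →I1
b2 →J1
b3 →Sf1

β3 stroke at Sf1  (Sf1 (Sf) sets flow on bond)
β1 stroke at I1  (I1 integral (f out))
β0 stroke at J2  (only one effort-in slot at J2)
β2 stroke at J1  (closing 0-jn rule on J1)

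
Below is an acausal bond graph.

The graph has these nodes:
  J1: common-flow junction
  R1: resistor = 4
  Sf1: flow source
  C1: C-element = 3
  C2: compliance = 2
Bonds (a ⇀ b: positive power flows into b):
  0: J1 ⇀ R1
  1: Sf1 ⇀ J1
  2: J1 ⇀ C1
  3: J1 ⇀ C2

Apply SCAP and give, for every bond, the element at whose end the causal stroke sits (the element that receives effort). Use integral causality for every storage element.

#0 →J1
#1 →Sf1
#2 →J1
#3 →J1

β1 stroke→Sf1  (Sf1 fixes flow; stroke at Sf1)
β0 stroke→J1  (J1 flow already set via bond 1)
β2 stroke→J1  (J1: bond 1 brought flow, rest push out)
β3 stroke→J1  (J1 flow already set via bond 1)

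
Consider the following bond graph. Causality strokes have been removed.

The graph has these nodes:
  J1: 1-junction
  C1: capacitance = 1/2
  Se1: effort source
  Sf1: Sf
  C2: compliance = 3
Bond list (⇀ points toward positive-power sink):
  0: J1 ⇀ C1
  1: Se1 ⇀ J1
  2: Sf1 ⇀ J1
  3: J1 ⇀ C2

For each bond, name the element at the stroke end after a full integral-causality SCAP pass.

#0 →J1
#1 →J1
#2 →Sf1
#3 →J1

bond 1 →J1  (Se1 (Se) sets effort on bond)
bond 2 →Sf1  (Sf1 (Sf) sets flow on bond)
bond 0 →J1  (J1: bond 2 brought flow, rest push out)
bond 3 →J1  (J1 flow already set via bond 2)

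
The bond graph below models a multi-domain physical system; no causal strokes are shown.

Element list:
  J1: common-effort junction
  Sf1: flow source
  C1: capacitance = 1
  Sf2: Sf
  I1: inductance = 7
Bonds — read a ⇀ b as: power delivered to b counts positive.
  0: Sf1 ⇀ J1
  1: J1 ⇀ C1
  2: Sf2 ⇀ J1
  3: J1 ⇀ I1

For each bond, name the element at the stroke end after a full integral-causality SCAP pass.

β0 |Sf1  (source Sf1 imposes f)
β2 |Sf2  (Sf2 fixes flow; stroke at Sf2)
β1 |J1  (prefer integral on C1)
β3 |I1  (0-jn J1 has e-setter on 1)

bond 0 stroke→Sf1
bond 1 stroke→J1
bond 2 stroke→Sf2
bond 3 stroke→I1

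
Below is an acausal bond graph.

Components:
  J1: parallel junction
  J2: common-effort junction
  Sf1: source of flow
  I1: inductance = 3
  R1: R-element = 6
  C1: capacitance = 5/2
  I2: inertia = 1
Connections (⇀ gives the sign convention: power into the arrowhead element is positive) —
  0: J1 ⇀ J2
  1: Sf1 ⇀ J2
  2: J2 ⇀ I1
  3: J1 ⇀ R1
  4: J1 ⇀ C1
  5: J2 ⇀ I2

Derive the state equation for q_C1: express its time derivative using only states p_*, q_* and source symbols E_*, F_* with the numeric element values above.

#1 →Sf1  (Sf1 (Sf) sets flow on bond)
#2 →I1  (I1 integral (f out))
#4 →J1  (C1 outputs effort q/C1)
#0 →J2  (common-e at J1 fixed by 4)
#3 →R1  (J1: bond 4 brought effort, rest push out)
#5 →I2  (common-e at J2 fixed by 0)

dq_C1/dt = F_Sf1 - p_I1/3 - p_I2 - q_C1/15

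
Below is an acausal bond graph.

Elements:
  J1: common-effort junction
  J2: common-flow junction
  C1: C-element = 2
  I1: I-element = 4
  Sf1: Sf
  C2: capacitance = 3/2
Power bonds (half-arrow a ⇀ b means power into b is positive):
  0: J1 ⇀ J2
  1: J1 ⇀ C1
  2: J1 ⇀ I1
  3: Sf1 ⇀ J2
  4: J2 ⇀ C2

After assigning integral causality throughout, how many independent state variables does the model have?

β3 stroke at Sf1  (source Sf1 imposes f)
β0 stroke at J2  (J2: bond 3 brought flow, rest push out)
β4 stroke at J2  (1-jn J2 has f-setter on 3)
β1 stroke at J1  (prefer integral on C1)
β2 stroke at I1  (common-e at J1 fixed by 1)

3  (C1, C2, I1 all integral)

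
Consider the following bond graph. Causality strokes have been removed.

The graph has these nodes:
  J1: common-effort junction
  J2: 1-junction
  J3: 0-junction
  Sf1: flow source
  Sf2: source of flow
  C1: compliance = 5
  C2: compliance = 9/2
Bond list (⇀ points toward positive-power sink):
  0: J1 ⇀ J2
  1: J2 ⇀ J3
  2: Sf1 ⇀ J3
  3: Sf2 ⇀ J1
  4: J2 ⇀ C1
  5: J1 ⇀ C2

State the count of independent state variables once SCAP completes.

bond 2 |Sf1  (Sf1: flow source, stroke at near end)
bond 3 |Sf2  (source Sf2 imposes f)
bond 1 |J3  (closing 0-jn rule on J3)
bond 0 |J2  (J2 flow already set via bond 1)
bond 4 |J2  (J2 flow already set via bond 1)
bond 5 |J1  (J1 needs exactly one e-in)

2  (C1, C2 all integral)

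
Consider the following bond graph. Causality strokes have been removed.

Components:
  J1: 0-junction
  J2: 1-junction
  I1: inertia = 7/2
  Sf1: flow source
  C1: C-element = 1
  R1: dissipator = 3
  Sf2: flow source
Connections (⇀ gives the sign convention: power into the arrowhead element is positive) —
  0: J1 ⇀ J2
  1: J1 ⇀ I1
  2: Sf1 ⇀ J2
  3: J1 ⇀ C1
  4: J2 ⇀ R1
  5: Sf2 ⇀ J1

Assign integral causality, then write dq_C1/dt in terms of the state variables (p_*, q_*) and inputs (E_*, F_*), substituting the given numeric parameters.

#2 |Sf1  (Sf1 (Sf) sets flow on bond)
#5 |Sf2  (Sf2: flow source, stroke at near end)
#0 |J2  (1-jn J2 has f-setter on 2)
#4 |J2  (1-jn J2 has f-setter on 2)
#1 |I1  (prefer integral on I1)
#3 |J1  (J1 needs exactly one e-in)

dq_C1/dt = -F_Sf1 + F_Sf2 - 2*p_I1/7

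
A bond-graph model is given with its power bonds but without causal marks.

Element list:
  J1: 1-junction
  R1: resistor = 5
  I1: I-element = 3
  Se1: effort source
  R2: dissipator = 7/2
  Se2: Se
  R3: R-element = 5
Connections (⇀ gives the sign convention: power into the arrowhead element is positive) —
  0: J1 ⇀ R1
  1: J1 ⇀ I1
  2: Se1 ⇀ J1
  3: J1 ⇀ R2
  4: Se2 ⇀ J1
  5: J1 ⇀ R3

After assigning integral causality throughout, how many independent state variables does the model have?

1  (I1 all integral)

bond 2 |J1  (Se1 fixes effort; stroke away)
bond 4 |J1  (source Se2 imposes e)
bond 1 |I1  (I1: I, integral causality)
bond 0 |J1  (common-f at J1 fixed by 1)
bond 3 |J1  (J1 flow already set via bond 1)
bond 5 |J1  (J1 flow already set via bond 1)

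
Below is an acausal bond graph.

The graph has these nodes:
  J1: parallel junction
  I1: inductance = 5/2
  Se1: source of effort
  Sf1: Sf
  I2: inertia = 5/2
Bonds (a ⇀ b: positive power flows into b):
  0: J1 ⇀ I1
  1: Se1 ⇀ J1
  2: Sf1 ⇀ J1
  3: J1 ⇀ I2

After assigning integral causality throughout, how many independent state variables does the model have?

2  (I1, I2 all integral)

bond 1 |J1  (Se1: effort source, stroke at far end)
bond 2 |Sf1  (Sf1 fixes flow; stroke at Sf1)
bond 0 |I1  (common-e at J1 fixed by 1)
bond 3 |I2  (0-jn J1 has e-setter on 1)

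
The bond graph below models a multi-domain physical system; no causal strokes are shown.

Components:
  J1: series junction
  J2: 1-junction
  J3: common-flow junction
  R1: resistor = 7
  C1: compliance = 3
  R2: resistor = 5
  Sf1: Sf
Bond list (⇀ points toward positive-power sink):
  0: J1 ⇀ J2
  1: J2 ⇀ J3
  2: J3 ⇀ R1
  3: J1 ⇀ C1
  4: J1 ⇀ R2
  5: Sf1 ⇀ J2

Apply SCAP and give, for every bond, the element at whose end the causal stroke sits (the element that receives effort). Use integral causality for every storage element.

bond 0 stroke→J2
bond 1 stroke→J2
bond 2 stroke→J3
bond 3 stroke→J1
bond 4 stroke→J1
bond 5 stroke→Sf1

b5 stroke at Sf1  (source Sf1 imposes f)
b0 stroke at J2  (J2 flow already set via bond 5)
b1 stroke at J2  (common-f at J2 fixed by 5)
b2 stroke at J3  (J3 flow already set via bond 1)
b3 stroke at J1  (common-f at J1 fixed by 0)
b4 stroke at J1  (J1 flow already set via bond 0)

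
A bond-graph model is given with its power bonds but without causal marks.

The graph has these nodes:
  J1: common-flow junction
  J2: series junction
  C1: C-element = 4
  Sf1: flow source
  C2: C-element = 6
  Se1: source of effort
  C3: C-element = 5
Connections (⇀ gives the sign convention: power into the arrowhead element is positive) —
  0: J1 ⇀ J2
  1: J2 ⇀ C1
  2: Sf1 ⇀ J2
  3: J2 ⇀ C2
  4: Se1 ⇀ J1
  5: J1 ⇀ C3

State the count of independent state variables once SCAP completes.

3  (C1, C2, C3 all integral)

β2 stroke→Sf1  (Sf1 (Sf) sets flow on bond)
β4 stroke→J1  (Se1: effort source, stroke at far end)
β0 stroke→J2  (J2: bond 2 brought flow, rest push out)
β1 stroke→J2  (J2: bond 2 brought flow, rest push out)
β3 stroke→J2  (common-f at J2 fixed by 2)
β5 stroke→J1  (common-f at J1 fixed by 0)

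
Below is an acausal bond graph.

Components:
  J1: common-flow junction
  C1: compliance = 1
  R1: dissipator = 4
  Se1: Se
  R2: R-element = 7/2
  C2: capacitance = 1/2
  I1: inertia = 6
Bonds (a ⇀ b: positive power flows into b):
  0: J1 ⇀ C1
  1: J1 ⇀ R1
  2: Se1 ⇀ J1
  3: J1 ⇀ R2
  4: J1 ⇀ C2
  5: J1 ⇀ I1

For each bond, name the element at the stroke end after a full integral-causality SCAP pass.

β2 stroke→J1  (Se1: effort source, stroke at far end)
β0 stroke→J1  (C1: C, integral causality)
β4 stroke→J1  (C2 integral (e out))
β5 stroke→I1  (I1 outputs flow p/I1)
β1 stroke→J1  (common-f at J1 fixed by 5)
β3 stroke→J1  (J1: bond 5 brought flow, rest push out)

#0 stroke at J1
#1 stroke at J1
#2 stroke at J1
#3 stroke at J1
#4 stroke at J1
#5 stroke at I1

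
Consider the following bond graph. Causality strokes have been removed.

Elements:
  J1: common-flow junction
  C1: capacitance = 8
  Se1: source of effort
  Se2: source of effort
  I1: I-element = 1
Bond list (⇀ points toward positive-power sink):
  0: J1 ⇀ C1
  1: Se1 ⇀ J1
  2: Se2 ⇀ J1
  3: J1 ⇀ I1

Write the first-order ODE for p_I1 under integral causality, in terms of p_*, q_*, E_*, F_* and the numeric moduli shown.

dp_I1/dt = E_Se1 + E_Se2 - q_C1/8

#1 stroke→J1  (Se1 (Se) sets effort on bond)
#2 stroke→J1  (Se2 fixes effort; stroke away)
#0 stroke→J1  (prefer integral on C1)
#3 stroke→I1  (only one flow-in slot at J1)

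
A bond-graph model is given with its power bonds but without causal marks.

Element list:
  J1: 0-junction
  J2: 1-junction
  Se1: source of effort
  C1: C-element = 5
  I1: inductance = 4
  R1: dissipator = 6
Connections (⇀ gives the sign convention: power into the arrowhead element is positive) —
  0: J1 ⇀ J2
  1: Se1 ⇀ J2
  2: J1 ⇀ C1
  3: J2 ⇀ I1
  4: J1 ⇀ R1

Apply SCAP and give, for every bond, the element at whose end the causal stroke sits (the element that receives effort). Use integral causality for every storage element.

b0 stroke→J2
b1 stroke→J2
b2 stroke→J1
b3 stroke→I1
b4 stroke→R1

bond 1 →J2  (Se1: effort source, stroke at far end)
bond 2 →J1  (C1 integral (e out))
bond 0 →J2  (0-jn J1 has e-setter on 2)
bond 4 →R1  (0-jn J1 has e-setter on 2)
bond 3 →I1  (only one flow-in slot at J2)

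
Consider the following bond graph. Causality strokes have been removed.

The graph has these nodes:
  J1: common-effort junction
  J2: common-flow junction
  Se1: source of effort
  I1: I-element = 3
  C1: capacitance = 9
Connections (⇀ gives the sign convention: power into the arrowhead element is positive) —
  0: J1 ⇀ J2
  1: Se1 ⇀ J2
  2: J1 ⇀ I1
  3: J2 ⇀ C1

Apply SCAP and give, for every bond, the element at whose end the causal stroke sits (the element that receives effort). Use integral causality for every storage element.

b1 stroke→J2  (Se1: effort source, stroke at far end)
b2 stroke→I1  (prefer integral on I1)
b0 stroke→J1  (only one effort-in slot at J1)
b3 stroke→J2  (common-f at J2 fixed by 0)

#0 stroke→J1
#1 stroke→J2
#2 stroke→I1
#3 stroke→J2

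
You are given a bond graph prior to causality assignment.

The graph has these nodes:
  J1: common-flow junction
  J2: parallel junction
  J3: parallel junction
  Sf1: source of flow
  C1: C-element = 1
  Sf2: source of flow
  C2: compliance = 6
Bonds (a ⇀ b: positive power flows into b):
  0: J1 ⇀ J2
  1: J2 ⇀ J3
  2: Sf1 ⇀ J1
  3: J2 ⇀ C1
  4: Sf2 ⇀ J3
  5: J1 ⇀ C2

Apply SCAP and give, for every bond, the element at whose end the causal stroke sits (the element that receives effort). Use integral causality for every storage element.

#0 stroke at J1
#1 stroke at J3
#2 stroke at Sf1
#3 stroke at J2
#4 stroke at Sf2
#5 stroke at J1

b2 stroke→Sf1  (source Sf1 imposes f)
b4 stroke→Sf2  (Sf2: flow source, stroke at near end)
b0 stroke→J1  (J1 flow already set via bond 2)
b5 stroke→J1  (1-jn J1 has f-setter on 2)
b1 stroke→J3  (only one effort-in slot at J3)
b3 stroke→J2  (J2 needs exactly one e-in)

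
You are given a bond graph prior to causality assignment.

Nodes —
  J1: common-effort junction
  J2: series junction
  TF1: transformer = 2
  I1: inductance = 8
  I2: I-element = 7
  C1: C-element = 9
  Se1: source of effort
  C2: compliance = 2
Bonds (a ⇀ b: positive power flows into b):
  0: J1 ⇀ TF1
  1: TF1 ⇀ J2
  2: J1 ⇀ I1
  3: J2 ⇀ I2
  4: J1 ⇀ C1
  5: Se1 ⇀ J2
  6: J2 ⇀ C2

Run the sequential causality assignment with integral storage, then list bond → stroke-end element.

β5 stroke at J2  (Se1 fixes effort; stroke away)
β2 stroke at I1  (prefer integral on I1)
β3 stroke at I2  (I2: I, integral causality)
β1 stroke at J2  (J2 flow already set via bond 3)
β6 stroke at J2  (common-f at J2 fixed by 3)
β0 stroke at TF1  (TF1: transformer flips bond 1)
β4 stroke at J1  (closing 0-jn rule on J1)

#0 |TF1
#1 |J2
#2 |I1
#3 |I2
#4 |J1
#5 |J2
#6 |J2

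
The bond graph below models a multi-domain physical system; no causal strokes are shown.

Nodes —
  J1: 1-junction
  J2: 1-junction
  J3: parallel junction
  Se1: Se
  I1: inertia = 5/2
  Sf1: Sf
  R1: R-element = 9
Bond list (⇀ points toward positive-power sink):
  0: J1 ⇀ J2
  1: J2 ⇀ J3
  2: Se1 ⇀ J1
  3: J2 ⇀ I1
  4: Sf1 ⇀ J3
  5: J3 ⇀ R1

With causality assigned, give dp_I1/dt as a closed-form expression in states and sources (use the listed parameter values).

#2 →J1  (Se1 fixes effort; stroke away)
#4 →Sf1  (source Sf1 imposes f)
#0 →J2  (only one flow-in slot at J1)
#3 →I1  (I1 integral (f out))
#1 →J2  (1-jn J2 has f-setter on 3)
#5 →J3  (only one effort-in slot at J3)

dp_I1/dt = E_Se1 - 9*F_Sf1 - 18*p_I1/5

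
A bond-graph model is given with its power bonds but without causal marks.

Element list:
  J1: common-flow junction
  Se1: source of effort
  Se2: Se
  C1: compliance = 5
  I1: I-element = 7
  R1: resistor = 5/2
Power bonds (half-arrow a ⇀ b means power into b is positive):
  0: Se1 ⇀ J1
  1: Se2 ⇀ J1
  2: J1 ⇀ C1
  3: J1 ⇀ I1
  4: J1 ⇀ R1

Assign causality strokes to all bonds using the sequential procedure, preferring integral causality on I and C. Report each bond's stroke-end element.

b0 stroke at J1
b1 stroke at J1
b2 stroke at J1
b3 stroke at I1
b4 stroke at J1

β0 stroke→J1  (Se1 (Se) sets effort on bond)
β1 stroke→J1  (Se2 fixes effort; stroke away)
β2 stroke→J1  (C1 integral (e out))
β3 stroke→I1  (I1: I, integral causality)
β4 stroke→J1  (common-f at J1 fixed by 3)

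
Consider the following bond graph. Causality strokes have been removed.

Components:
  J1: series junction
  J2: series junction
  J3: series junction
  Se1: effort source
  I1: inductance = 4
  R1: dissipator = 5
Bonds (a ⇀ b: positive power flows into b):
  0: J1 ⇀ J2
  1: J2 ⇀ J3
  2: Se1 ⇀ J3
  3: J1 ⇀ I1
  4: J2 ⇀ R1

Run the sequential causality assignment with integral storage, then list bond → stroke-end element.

bond 2 stroke→J3  (Se1: effort source, stroke at far end)
bond 1 stroke→J2  (J3 needs exactly one f-in)
bond 3 stroke→I1  (I1 integral (f out))
bond 0 stroke→J1  (J1: bond 3 brought flow, rest push out)
bond 4 stroke→J2  (1-jn J2 has f-setter on 0)

b0 stroke→J1
b1 stroke→J2
b2 stroke→J3
b3 stroke→I1
b4 stroke→J2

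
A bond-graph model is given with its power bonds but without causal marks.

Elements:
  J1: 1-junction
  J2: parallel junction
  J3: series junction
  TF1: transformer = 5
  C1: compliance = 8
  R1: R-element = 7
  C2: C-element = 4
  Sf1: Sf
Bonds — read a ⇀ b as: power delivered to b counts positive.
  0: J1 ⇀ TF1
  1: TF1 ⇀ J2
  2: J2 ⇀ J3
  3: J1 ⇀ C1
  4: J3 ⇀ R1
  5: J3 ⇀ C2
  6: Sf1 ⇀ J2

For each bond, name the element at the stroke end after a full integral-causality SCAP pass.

#6 →Sf1  (source Sf1 imposes f)
#3 →J1  (C1 outputs effort q/C1)
#0 →TF1  (closing 1-jn rule on J1)
#1 →J2  (TF1: transformer flips bond 0)
#2 →J3  (common-e at J2 fixed by 1)
#5 →J3  (C2 outputs effort q/C2)
#4 →R1  (J3 needs exactly one f-in)

β0 stroke at TF1
β1 stroke at J2
β2 stroke at J3
β3 stroke at J1
β4 stroke at R1
β5 stroke at J3
β6 stroke at Sf1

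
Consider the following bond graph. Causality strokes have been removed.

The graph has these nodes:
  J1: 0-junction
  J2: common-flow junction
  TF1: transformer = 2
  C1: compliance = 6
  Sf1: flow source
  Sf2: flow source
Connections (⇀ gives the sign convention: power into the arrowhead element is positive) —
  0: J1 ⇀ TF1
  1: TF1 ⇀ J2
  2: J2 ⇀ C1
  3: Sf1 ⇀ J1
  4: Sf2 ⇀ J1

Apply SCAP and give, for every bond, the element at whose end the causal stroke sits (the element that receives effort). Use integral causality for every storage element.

bond 0 stroke→J1
bond 1 stroke→TF1
bond 2 stroke→J2
bond 3 stroke→Sf1
bond 4 stroke→Sf2

#3 →Sf1  (Sf1 fixes flow; stroke at Sf1)
#4 →Sf2  (Sf2 (Sf) sets flow on bond)
#0 →J1  (J1 needs exactly one e-in)
#1 →TF1  (TF TF1: opposite of bond 0)
#2 →J2  (1-jn J2 has f-setter on 1)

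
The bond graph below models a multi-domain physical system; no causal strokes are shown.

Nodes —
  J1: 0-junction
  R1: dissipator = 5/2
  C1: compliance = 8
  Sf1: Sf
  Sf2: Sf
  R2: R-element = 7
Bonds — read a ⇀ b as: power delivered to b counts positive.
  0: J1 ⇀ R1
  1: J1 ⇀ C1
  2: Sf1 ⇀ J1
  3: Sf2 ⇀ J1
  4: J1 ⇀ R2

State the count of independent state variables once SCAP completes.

1  (C1 all integral)

bond 2 stroke at Sf1  (Sf1 fixes flow; stroke at Sf1)
bond 3 stroke at Sf2  (source Sf2 imposes f)
bond 1 stroke at J1  (C1 integral (e out))
bond 0 stroke at R1  (J1: bond 1 brought effort, rest push out)
bond 4 stroke at R2  (0-jn J1 has e-setter on 1)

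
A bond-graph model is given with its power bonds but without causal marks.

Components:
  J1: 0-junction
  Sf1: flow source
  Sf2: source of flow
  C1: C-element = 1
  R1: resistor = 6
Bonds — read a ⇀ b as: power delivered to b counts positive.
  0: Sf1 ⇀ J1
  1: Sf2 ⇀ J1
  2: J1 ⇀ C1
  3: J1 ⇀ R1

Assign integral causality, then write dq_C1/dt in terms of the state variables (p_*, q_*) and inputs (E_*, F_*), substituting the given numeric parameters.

dq_C1/dt = F_Sf1 + F_Sf2 - q_C1/6

β0 →Sf1  (source Sf1 imposes f)
β1 →Sf2  (Sf2 (Sf) sets flow on bond)
β2 →J1  (C1 integral (e out))
β3 →R1  (J1: bond 2 brought effort, rest push out)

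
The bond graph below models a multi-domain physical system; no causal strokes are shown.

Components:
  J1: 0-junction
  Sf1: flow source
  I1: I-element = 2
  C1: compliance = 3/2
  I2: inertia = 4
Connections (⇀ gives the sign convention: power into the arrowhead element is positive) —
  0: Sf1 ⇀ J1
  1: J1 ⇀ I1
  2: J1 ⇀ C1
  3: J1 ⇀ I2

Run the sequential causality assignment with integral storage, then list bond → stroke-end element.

b0 stroke at Sf1
b1 stroke at I1
b2 stroke at J1
b3 stroke at I2

bond 0 →Sf1  (Sf1: flow source, stroke at near end)
bond 1 →I1  (I1 outputs flow p/I1)
bond 2 →J1  (C1: C, integral causality)
bond 3 →I2  (J1: bond 2 brought effort, rest push out)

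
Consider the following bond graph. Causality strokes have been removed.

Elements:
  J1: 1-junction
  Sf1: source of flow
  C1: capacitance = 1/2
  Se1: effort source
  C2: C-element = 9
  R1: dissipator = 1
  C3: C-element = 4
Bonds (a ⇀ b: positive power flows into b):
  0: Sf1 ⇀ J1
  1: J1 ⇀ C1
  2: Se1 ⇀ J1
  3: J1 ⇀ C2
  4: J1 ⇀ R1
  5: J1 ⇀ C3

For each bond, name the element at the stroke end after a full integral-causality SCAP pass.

#0 stroke at Sf1
#1 stroke at J1
#2 stroke at J1
#3 stroke at J1
#4 stroke at J1
#5 stroke at J1

β0 |Sf1  (Sf1 (Sf) sets flow on bond)
β2 |J1  (Se1 (Se) sets effort on bond)
β1 |J1  (common-f at J1 fixed by 0)
β3 |J1  (J1: bond 0 brought flow, rest push out)
β4 |J1  (J1: bond 0 brought flow, rest push out)
β5 |J1  (J1 flow already set via bond 0)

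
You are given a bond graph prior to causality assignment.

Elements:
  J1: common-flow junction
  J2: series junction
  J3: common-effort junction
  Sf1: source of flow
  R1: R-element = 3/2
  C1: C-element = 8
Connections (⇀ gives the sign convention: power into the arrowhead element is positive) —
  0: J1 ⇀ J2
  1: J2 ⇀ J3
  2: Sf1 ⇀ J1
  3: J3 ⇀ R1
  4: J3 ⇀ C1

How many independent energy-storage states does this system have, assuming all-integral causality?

1  (C1 all integral)

#2 stroke→Sf1  (Sf1: flow source, stroke at near end)
#0 stroke→J1  (J1 flow already set via bond 2)
#1 stroke→J2  (J2 flow already set via bond 0)
#4 stroke→J3  (C1: C, integral causality)
#3 stroke→R1  (0-jn J3 has e-setter on 4)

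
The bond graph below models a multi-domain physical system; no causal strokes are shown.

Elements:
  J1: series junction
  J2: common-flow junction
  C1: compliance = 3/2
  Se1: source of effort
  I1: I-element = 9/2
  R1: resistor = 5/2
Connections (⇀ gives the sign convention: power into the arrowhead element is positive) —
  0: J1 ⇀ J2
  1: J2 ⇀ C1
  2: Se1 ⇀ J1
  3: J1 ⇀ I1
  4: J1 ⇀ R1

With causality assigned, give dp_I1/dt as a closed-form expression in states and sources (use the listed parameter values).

#2 stroke at J1  (Se1 fixes effort; stroke away)
#1 stroke at J2  (prefer integral on C1)
#0 stroke at J1  (only one flow-in slot at J2)
#3 stroke at I1  (I1: I, integral causality)
#4 stroke at J1  (1-jn J1 has f-setter on 3)

dp_I1/dt = E_Se1 - 5*p_I1/9 - 2*q_C1/3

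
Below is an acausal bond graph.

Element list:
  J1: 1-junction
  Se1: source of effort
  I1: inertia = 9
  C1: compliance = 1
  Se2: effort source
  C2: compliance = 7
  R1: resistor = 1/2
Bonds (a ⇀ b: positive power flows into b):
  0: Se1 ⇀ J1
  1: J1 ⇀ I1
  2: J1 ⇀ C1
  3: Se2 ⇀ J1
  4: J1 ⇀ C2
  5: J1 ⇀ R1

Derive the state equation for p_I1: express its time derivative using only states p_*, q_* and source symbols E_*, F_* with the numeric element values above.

dp_I1/dt = E_Se1 + E_Se2 - p_I1/18 - q_C1 - q_C2/7

b0 stroke→J1  (Se1: effort source, stroke at far end)
b3 stroke→J1  (source Se2 imposes e)
b1 stroke→I1  (prefer integral on I1)
b2 stroke→J1  (common-f at J1 fixed by 1)
b4 stroke→J1  (common-f at J1 fixed by 1)
b5 stroke→J1  (J1: bond 1 brought flow, rest push out)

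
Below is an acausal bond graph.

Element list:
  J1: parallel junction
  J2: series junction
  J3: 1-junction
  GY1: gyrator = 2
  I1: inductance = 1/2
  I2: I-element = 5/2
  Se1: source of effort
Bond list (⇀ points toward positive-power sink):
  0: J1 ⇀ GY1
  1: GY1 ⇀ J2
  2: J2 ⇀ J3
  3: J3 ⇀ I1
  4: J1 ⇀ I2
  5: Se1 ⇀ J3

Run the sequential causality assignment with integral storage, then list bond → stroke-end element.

bond 5 stroke at J3  (Se1: effort source, stroke at far end)
bond 3 stroke at I1  (I1: I, integral causality)
bond 2 stroke at J3  (common-f at J3 fixed by 3)
bond 1 stroke at J2  (1-jn J2 has f-setter on 2)
bond 0 stroke at J1  (GY GY1: same side as bond 1)
bond 4 stroke at I2  (J1 effort already set via bond 0)

β0 →J1
β1 →J2
β2 →J3
β3 →I1
β4 →I2
β5 →J3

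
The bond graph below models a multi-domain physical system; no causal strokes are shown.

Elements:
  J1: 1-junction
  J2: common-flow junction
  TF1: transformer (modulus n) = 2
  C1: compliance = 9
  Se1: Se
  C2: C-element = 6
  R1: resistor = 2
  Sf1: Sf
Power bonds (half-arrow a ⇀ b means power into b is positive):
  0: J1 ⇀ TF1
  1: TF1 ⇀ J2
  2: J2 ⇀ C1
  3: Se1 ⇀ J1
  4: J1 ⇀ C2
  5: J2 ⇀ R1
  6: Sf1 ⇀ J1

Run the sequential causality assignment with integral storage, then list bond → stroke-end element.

β0 |J1
β1 |TF1
β2 |J2
β3 |J1
β4 |J1
β5 |J2
β6 |Sf1

β3 →J1  (Se1: effort source, stroke at far end)
β6 →Sf1  (Sf1: flow source, stroke at near end)
β0 →J1  (common-f at J1 fixed by 6)
β4 →J1  (1-jn J1 has f-setter on 6)
β1 →TF1  (TF TF1: opposite of bond 0)
β2 →J2  (J2 flow already set via bond 1)
β5 →J2  (common-f at J2 fixed by 1)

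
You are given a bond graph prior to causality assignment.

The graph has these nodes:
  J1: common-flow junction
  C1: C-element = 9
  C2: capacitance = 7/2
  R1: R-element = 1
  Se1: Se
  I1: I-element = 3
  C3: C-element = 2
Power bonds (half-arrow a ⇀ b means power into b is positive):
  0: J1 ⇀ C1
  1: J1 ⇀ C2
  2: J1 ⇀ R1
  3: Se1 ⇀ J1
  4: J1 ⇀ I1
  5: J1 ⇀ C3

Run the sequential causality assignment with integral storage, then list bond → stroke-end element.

#3 stroke→J1  (Se1: effort source, stroke at far end)
#0 stroke→J1  (C1 integral (e out))
#1 stroke→J1  (C2: C, integral causality)
#4 stroke→I1  (I1: I, integral causality)
#2 stroke→J1  (J1 flow already set via bond 4)
#5 stroke→J1  (J1: bond 4 brought flow, rest push out)

bond 0 stroke at J1
bond 1 stroke at J1
bond 2 stroke at J1
bond 3 stroke at J1
bond 4 stroke at I1
bond 5 stroke at J1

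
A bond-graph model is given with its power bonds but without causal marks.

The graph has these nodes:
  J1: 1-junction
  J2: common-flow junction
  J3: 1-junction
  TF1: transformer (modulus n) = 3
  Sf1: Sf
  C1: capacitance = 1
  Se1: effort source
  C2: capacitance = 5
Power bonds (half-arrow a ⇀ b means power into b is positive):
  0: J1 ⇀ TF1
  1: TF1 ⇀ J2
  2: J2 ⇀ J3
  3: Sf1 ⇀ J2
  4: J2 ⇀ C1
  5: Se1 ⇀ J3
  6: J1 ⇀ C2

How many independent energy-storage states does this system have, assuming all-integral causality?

2  (C1, C2 all integral)

β3 stroke at Sf1  (Sf1 (Sf) sets flow on bond)
β5 stroke at J3  (Se1: effort source, stroke at far end)
β1 stroke at J2  (J2: bond 3 brought flow, rest push out)
β2 stroke at J2  (J2 flow already set via bond 3)
β4 stroke at J2  (J2: bond 3 brought flow, rest push out)
β0 stroke at TF1  (through TF1, causality passes straight; one stroke at TF1)
β6 stroke at J1  (common-f at J1 fixed by 0)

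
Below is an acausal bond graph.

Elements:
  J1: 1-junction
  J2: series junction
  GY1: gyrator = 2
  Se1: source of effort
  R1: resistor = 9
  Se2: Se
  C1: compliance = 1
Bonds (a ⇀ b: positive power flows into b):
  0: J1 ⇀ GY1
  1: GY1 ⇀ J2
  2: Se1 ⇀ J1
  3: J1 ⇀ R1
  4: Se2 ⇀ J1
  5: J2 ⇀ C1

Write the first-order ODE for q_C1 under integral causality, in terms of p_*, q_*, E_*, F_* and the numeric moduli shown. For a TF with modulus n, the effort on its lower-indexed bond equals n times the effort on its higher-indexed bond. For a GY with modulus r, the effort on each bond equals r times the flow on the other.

dq_C1/dt = E_Se1/2 + E_Se2/2 - 9*q_C1/4

bond 2 stroke at J1  (Se1 fixes effort; stroke away)
bond 4 stroke at J1  (Se2 (Se) sets effort on bond)
bond 5 stroke at J2  (C1 outputs effort q/C1)
bond 1 stroke at GY1  (J2: last free bond brings flow in)
bond 0 stroke at GY1  (GY1: gyrator matches bond 1)
bond 3 stroke at J1  (common-f at J1 fixed by 0)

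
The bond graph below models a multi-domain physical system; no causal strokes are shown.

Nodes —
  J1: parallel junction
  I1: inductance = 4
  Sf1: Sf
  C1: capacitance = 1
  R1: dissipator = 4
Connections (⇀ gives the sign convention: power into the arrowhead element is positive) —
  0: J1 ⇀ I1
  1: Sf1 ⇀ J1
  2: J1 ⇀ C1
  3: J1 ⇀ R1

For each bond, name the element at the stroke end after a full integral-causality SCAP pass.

b1 |Sf1  (source Sf1 imposes f)
b0 |I1  (I1 outputs flow p/I1)
b2 |J1  (prefer integral on C1)
b3 |R1  (0-jn J1 has e-setter on 2)

β0 →I1
β1 →Sf1
β2 →J1
β3 →R1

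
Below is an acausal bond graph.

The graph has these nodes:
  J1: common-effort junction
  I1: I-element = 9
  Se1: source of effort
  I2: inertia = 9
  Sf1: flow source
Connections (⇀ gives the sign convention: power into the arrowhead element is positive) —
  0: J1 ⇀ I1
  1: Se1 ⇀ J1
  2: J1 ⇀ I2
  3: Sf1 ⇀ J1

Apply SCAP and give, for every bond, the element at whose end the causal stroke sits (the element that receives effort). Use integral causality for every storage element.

b0 |I1
b1 |J1
b2 |I2
b3 |Sf1

bond 1 |J1  (Se1 (Se) sets effort on bond)
bond 3 |Sf1  (Sf1: flow source, stroke at near end)
bond 0 |I1  (common-e at J1 fixed by 1)
bond 2 |I2  (common-e at J1 fixed by 1)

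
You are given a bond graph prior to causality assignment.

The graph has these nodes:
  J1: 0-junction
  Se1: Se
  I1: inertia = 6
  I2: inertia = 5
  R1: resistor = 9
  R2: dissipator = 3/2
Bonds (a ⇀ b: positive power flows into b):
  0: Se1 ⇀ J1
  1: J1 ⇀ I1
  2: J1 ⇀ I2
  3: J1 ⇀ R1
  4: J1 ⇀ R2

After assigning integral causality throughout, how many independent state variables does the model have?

2  (I1, I2 all integral)

#0 stroke→J1  (Se1: effort source, stroke at far end)
#1 stroke→I1  (common-e at J1 fixed by 0)
#2 stroke→I2  (0-jn J1 has e-setter on 0)
#3 stroke→R1  (0-jn J1 has e-setter on 0)
#4 stroke→R2  (J1 effort already set via bond 0)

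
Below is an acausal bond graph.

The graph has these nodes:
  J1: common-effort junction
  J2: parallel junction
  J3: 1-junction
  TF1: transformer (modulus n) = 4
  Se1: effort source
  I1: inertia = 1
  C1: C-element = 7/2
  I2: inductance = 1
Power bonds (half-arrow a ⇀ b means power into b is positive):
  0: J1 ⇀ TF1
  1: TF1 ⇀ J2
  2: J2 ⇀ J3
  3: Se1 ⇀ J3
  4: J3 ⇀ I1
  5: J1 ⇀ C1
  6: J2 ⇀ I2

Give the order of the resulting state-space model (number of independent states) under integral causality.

3  (C1, I1, I2 all integral)

β3 |J3  (Se1: effort source, stroke at far end)
β4 |I1  (I1 integral (f out))
β2 |J3  (J3: bond 4 brought flow, rest push out)
β5 |J1  (C1 integral (e out))
β0 |TF1  (J1: bond 5 brought effort, rest push out)
β1 |J2  (through TF1, causality passes straight; one stroke at TF1)
β6 |I2  (J2: bond 1 brought effort, rest push out)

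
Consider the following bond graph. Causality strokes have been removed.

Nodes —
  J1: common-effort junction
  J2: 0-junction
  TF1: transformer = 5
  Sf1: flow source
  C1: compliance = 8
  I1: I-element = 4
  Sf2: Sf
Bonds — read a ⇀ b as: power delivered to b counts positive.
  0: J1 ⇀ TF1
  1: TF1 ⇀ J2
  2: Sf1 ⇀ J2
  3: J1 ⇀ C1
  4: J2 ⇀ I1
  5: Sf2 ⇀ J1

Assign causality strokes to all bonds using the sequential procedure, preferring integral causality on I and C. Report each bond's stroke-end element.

bond 2 →Sf1  (Sf1 fixes flow; stroke at Sf1)
bond 5 →Sf2  (Sf2 (Sf) sets flow on bond)
bond 3 →J1  (prefer integral on C1)
bond 0 →TF1  (J1 effort already set via bond 3)
bond 1 →J2  (TF1 one-in-one-out from 0)
bond 4 →I1  (J2: bond 1 brought effort, rest push out)

#0 stroke→TF1
#1 stroke→J2
#2 stroke→Sf1
#3 stroke→J1
#4 stroke→I1
#5 stroke→Sf2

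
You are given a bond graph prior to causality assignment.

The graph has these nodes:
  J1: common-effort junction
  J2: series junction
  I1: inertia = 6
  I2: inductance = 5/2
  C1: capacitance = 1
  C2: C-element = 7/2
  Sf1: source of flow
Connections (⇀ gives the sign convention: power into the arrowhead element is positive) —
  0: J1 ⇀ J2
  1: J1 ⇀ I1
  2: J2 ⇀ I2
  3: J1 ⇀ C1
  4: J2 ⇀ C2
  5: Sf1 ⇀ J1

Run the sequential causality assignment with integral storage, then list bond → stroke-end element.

β5 stroke at Sf1  (Sf1 (Sf) sets flow on bond)
β1 stroke at I1  (prefer integral on I1)
β2 stroke at I2  (I2 outputs flow p/I2)
β0 stroke at J2  (J2: bond 2 brought flow, rest push out)
β4 stroke at J2  (J2 flow already set via bond 2)
β3 stroke at J1  (only one effort-in slot at J1)

#0 |J2
#1 |I1
#2 |I2
#3 |J1
#4 |J2
#5 |Sf1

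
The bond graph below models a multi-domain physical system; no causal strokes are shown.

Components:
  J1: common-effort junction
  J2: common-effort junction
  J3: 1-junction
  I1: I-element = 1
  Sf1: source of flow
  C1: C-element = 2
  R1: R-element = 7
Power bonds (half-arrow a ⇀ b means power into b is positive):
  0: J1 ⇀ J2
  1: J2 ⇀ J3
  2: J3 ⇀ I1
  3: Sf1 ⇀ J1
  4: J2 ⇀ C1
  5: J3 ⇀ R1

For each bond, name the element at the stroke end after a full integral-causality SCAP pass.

β0 |J1
β1 |J3
β2 |I1
β3 |Sf1
β4 |J2
β5 |J3

bond 3 stroke at Sf1  (source Sf1 imposes f)
bond 0 stroke at J1  (closing 0-jn rule on J1)
bond 2 stroke at I1  (prefer integral on I1)
bond 1 stroke at J3  (1-jn J3 has f-setter on 2)
bond 5 stroke at J3  (1-jn J3 has f-setter on 2)
bond 4 stroke at J2  (J2: last free bond brings effort in)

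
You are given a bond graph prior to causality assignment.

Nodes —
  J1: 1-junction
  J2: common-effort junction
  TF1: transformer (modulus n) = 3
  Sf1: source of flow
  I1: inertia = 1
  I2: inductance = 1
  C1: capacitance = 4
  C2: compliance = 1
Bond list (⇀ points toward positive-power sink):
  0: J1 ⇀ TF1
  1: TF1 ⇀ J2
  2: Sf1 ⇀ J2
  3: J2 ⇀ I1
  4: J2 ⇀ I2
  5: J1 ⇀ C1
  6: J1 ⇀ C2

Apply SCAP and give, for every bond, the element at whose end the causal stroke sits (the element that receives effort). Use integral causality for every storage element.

b0 stroke→TF1
b1 stroke→J2
b2 stroke→Sf1
b3 stroke→I1
b4 stroke→I2
b5 stroke→J1
b6 stroke→J1

β2 stroke at Sf1  (source Sf1 imposes f)
β3 stroke at I1  (I1: I, integral causality)
β4 stroke at I2  (I2 integral (f out))
β1 stroke at J2  (J2: last free bond brings effort in)
β0 stroke at TF1  (TF1: transformer flips bond 1)
β5 stroke at J1  (1-jn J1 has f-setter on 0)
β6 stroke at J1  (1-jn J1 has f-setter on 0)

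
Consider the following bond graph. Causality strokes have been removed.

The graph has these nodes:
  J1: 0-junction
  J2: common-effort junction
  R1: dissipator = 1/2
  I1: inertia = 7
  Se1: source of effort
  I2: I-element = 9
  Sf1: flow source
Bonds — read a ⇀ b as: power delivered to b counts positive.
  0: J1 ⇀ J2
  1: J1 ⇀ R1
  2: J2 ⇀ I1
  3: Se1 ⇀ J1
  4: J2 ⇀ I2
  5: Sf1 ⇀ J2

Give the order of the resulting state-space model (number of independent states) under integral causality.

#3 |J1  (Se1: effort source, stroke at far end)
#5 |Sf1  (Sf1 fixes flow; stroke at Sf1)
#0 |J2  (0-jn J1 has e-setter on 3)
#1 |R1  (J1: bond 3 brought effort, rest push out)
#2 |I1  (0-jn J2 has e-setter on 0)
#4 |I2  (J2: bond 0 brought effort, rest push out)

2  (I1, I2 all integral)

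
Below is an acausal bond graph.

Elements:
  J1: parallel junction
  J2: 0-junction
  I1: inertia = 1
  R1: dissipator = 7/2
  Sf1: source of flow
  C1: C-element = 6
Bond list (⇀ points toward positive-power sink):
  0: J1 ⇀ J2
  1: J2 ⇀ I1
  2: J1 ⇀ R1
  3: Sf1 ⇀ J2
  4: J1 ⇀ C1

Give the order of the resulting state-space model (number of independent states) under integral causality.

b3 →Sf1  (source Sf1 imposes f)
b1 →I1  (I1 integral (f out))
b0 →J2  (J2 needs exactly one e-in)
b4 →J1  (prefer integral on C1)
b2 →R1  (0-jn J1 has e-setter on 4)

2  (C1, I1 all integral)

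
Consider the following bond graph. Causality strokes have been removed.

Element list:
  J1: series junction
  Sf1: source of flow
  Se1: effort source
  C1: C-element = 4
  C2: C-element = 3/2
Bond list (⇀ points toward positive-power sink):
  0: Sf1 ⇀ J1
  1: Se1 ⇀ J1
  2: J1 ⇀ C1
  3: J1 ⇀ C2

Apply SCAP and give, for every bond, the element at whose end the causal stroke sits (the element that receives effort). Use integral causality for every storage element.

b0 stroke→Sf1  (source Sf1 imposes f)
b1 stroke→J1  (Se1 (Se) sets effort on bond)
b2 stroke→J1  (J1: bond 0 brought flow, rest push out)
b3 stroke→J1  (J1: bond 0 brought flow, rest push out)

β0 stroke→Sf1
β1 stroke→J1
β2 stroke→J1
β3 stroke→J1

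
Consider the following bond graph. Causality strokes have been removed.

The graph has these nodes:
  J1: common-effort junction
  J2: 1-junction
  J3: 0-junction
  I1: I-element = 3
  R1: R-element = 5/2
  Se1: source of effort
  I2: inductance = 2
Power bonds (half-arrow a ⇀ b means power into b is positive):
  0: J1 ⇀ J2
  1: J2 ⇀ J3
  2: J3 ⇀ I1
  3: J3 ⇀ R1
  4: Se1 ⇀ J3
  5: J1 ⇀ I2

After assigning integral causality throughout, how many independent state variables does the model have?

#4 stroke at J3  (Se1 fixes effort; stroke away)
#1 stroke at J2  (J3 effort already set via bond 4)
#2 stroke at I1  (J3: bond 4 brought effort, rest push out)
#3 stroke at R1  (0-jn J3 has e-setter on 4)
#0 stroke at J1  (only one flow-in slot at J2)
#5 stroke at I2  (J1 effort already set via bond 0)

2  (I1, I2 all integral)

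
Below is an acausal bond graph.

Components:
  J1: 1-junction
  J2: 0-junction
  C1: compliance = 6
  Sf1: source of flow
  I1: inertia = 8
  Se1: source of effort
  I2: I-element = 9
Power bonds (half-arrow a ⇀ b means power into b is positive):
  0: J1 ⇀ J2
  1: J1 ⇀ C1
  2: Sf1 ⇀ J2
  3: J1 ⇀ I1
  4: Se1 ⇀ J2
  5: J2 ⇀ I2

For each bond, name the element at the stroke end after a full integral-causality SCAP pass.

#0 stroke→J1
#1 stroke→J1
#2 stroke→Sf1
#3 stroke→I1
#4 stroke→J2
#5 stroke→I2

β2 stroke at Sf1  (source Sf1 imposes f)
β4 stroke at J2  (Se1 fixes effort; stroke away)
β0 stroke at J1  (J2: bond 4 brought effort, rest push out)
β5 stroke at I2  (J2: bond 4 brought effort, rest push out)
β1 stroke at J1  (C1: C, integral causality)
β3 stroke at I1  (J1 needs exactly one f-in)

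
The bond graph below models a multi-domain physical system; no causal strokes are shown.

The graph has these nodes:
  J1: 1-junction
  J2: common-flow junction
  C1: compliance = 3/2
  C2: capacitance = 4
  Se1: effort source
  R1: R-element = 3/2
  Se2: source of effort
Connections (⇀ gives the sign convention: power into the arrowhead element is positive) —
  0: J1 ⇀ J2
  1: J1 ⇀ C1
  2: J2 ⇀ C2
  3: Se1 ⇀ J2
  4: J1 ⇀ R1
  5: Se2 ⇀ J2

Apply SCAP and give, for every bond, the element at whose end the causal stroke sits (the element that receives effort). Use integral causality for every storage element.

bond 0 |J1
bond 1 |J1
bond 2 |J2
bond 3 |J2
bond 4 |R1
bond 5 |J2

β3 stroke at J2  (source Se1 imposes e)
β5 stroke at J2  (Se2 fixes effort; stroke away)
β1 stroke at J1  (prefer integral on C1)
β2 stroke at J2  (C2: C, integral causality)
β0 stroke at J1  (closing 1-jn rule on J2)
β4 stroke at R1  (closing 1-jn rule on J1)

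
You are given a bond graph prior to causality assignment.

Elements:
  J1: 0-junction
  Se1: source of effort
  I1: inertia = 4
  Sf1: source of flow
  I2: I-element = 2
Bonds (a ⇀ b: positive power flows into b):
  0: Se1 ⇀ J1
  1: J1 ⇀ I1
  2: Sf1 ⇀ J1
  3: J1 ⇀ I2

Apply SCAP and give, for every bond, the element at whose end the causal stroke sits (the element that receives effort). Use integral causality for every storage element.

β0 |J1  (Se1 fixes effort; stroke away)
β2 |Sf1  (Sf1: flow source, stroke at near end)
β1 |I1  (J1 effort already set via bond 0)
β3 |I2  (0-jn J1 has e-setter on 0)

#0 →J1
#1 →I1
#2 →Sf1
#3 →I2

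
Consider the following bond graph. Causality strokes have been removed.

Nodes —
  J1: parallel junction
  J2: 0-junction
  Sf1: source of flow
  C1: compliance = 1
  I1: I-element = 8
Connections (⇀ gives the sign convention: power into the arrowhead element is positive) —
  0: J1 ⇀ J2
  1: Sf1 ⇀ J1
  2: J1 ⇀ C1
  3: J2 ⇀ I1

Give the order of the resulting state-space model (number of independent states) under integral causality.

2  (C1, I1 all integral)

β1 →Sf1  (Sf1 (Sf) sets flow on bond)
β2 →J1  (C1 outputs effort q/C1)
β0 →J2  (0-jn J1 has e-setter on 2)
β3 →I1  (J2 effort already set via bond 0)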